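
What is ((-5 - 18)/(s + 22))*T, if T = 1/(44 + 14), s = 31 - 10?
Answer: -23/2494 ≈ -0.0092221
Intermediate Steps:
s = 21
T = 1/58 ≈ 0.017241
((-5 - 18)/(s + 22))*T = ((-5 - 18)/(21 + 22))*(1/58) = -23/43*(1/58) = -23*1/43*(1/58) = -23/43*1/58 = -23/2494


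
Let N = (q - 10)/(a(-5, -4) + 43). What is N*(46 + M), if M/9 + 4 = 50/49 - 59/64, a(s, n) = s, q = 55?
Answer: 1536345/119168 ≈ 12.892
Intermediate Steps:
N = 45/38 (N = (55 - 10)/(-5 + 43) = 45/38 ≈ 1.1842)
M = -110115/3136 (M = -36 + 9*(50/49 - 59/64) = -36 + 9*(309/3136) = -36 + 2781/3136 = -110115/3136 ≈ -35.113)
N*(46 + M) = 45*(46 - 110115/3136)/38 = (45/38)*(34141/3136) = 1536345/119168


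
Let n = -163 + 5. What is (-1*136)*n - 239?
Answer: 21249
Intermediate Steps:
n = -158
(-1*136)*n - 239 = -1*136*(-158) - 239 = -136*(-158) - 239 = 21488 - 239 = 21249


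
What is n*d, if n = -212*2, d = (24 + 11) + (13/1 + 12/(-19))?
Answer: -381600/19 ≈ -20084.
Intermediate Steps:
d = 900/19 (d = 35 + (13*1 + 12*(-1/19)) = 35 + (13 - 12/19) = 35 + 235/19 = 900/19 ≈ 47.368)
n = -424
n*d = -424*900/19 = -381600/19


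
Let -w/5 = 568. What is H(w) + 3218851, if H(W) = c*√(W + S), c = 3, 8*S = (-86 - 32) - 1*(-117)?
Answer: 3218851 + 3*I*√45442/4 ≈ 3.2189e+6 + 159.88*I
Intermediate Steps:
S = -⅛ (S = ((-86 - 32) - 1*(-117))/8 = (-118 + 117)/8 = (⅛)*(-1) = -⅛ ≈ -0.12500)
w = -2840 (w = -5*568 = -2840)
H(W) = 3*√(-⅛ + W) (H(W) = 3*√(W - ⅛) = 3*√(-⅛ + W))
H(w) + 3218851 = 3*√(-2 + 16*(-2840))/4 + 3218851 = 3*√(-2 - 45440)/4 + 3218851 = 3*√(-45442)/4 + 3218851 = 3*(I*√45442)/4 + 3218851 = 3*I*√45442/4 + 3218851 = 3218851 + 3*I*√45442/4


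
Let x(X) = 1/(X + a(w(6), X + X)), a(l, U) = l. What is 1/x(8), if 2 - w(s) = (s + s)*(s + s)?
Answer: -134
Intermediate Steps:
w(s) = 2 - 4*s² (w(s) = 2 - (s + s)*(s + s) = 2 - 2*s*2*s = 2 - 4*s²)
x(X) = 1/(-142 + X) (x(X) = 1/(X + (2 - 4*6²)) = 1/(X + (2 - 4*36)) = 1/(X + (2 - 144)) = 1/(X - 142) = 1/(-142 + X))
1/x(8) = 1/(1/(-142 + 8)) = 1/(1/(-134)) = 1/(-1/134) = -134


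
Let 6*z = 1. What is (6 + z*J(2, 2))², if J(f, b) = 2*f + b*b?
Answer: 484/9 ≈ 53.778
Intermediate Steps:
J(f, b) = b² + 2*f (J(f, b) = 2*f + b² = b² + 2*f)
z = ⅙ (z = (⅙)*1 = ⅙ ≈ 0.16667)
(6 + z*J(2, 2))² = (6 + (2² + 2*2)/6)² = (6 + (4 + 4)/6)² = (6 + (⅙)*8)² = (6 + 4/3)² = (22/3)² = 484/9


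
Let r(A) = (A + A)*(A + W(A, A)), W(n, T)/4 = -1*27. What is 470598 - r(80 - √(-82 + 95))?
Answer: 475052 + 104*√13 ≈ 4.7543e+5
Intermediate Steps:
W(n, T) = -108 (W(n, T) = 4*(-1*27) = 4*(-27) = -108)
r(A) = 2*A*(-108 + A) (r(A) = (A + A)*(A - 108) = (2*A)*(-108 + A) = 2*A*(-108 + A))
470598 - r(80 - √(-82 + 95)) = 470598 - 2*(80 - √(-82 + 95))*(-108 + (80 - √(-82 + 95))) = 470598 - 2*(80 - √13)*(-108 + (80 - √13)) = 470598 - 2*(80 - √13)*(-28 - √13) = 470598 - 2*(-28 - √13)*(80 - √13)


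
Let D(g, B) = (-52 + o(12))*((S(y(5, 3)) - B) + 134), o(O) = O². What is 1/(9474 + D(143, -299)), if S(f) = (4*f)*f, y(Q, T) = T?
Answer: 1/52622 ≈ 1.9003e-5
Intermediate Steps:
S(f) = 4*f²
D(g, B) = 15640 - 92*B (D(g, B) = (-52 + 12²)*((4*3² - B) + 134) = (-52 + 144)*((4*9 - B) + 134) = 92*((36 - B) + 134) = 92*(170 - B) = 15640 - 92*B)
1/(9474 + D(143, -299)) = 1/(9474 + (15640 - 92*(-299))) = 1/(9474 + (15640 + 27508)) = 1/(9474 + 43148) = 1/52622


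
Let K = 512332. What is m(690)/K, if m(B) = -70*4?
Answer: -70/128083 ≈ -0.00054652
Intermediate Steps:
m(B) = -280
m(690)/K = -280/512332 = -280*1/512332 = -70/128083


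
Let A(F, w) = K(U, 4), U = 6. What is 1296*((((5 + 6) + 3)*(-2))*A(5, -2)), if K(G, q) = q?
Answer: -145152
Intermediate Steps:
A(F, w) = 4
1296*((((5 + 6) + 3)*(-2))*A(5, -2)) = 1296*((((5 + 6) + 3)*(-2))*4) = 1296*(((11 + 3)*(-2))*4) = 1296*((14*(-2))*4) = 1296*(-28*4) = 1296*(-112) = -145152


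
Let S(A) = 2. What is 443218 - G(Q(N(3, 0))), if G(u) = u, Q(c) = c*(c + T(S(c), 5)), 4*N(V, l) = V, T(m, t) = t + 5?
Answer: 7091359/16 ≈ 4.4321e+5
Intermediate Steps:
T(m, t) = 5 + t
N(V, l) = V/4
Q(c) = c*(10 + c) (Q(c) = c*(c + (5 + 5)) = c*(c + 10) = c*(10 + c))
443218 - G(Q(N(3, 0))) = 443218 - (¼)*3*(10 + (¼)*3) = 443218 - 3*(10 + ¾)/4 = 443218 - 3*43/(4*4) = 443218 - 1*129/16 = 443218 - 129/16 = 7091359/16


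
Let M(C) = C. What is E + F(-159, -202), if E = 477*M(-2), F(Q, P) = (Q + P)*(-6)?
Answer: 1212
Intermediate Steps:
F(Q, P) = -6*P - 6*Q (F(Q, P) = (P + Q)*(-6) = -6*P - 6*Q)
E = -954 (E = 477*(-2) = -954)
E + F(-159, -202) = -954 + (-6*(-202) - 6*(-159)) = -954 + (1212 + 954) = -954 + 2166 = 1212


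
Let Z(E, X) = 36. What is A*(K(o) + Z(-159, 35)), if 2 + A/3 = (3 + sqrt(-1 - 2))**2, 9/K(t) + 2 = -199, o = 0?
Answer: 28908/67 + 43362*I*sqrt(3)/67 ≈ 431.46 + 1121.0*I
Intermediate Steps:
K(t) = -3/67 (K(t) = 9/(-2 - 199) = 9/(-201) = 9*(-1/201) = -3/67)
A = -6 + 3*(3 + I*sqrt(3))**2 (A = -6 + 3*(3 + sqrt(-1 - 2))**2 = -6 + 3*(3 + sqrt(-3))**2 = -6 + 3*(3 + I*sqrt(3))**2 ≈ 12.0 + 31.177*I)
A*(K(o) + Z(-159, 35)) = (12 + 18*I*sqrt(3))*(-3/67 + 36) = (12 + 18*I*sqrt(3))*(2409/67) = 28908/67 + 43362*I*sqrt(3)/67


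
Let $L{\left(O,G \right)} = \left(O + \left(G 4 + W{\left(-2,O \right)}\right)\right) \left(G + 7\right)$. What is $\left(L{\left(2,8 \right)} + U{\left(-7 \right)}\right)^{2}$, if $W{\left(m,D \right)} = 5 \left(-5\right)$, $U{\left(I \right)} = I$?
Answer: $16384$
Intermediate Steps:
$W{\left(m,D \right)} = -25$
$L{\left(O,G \right)} = \left(7 + G\right) \left(-25 + O + 4 G\right)$ ($L{\left(O,G \right)} = \left(O + \left(G 4 - 25\right)\right) \left(G + 7\right) = \left(O + \left(4 G - 25\right)\right) \left(7 + G\right) = \left(O + \left(-25 + 4 G\right)\right) \left(7 + G\right) = \left(-25 + O + 4 G\right) \left(7 + G\right) = \left(7 + G\right) \left(-25 + O + 4 G\right)$)
$\left(L{\left(2,8 \right)} + U{\left(-7 \right)}\right)^{2} = \left(\left(-175 + 3 \cdot 8 + 4 \cdot 8^{2} + 7 \cdot 2 + 8 \cdot 2\right) - 7\right)^{2} = \left(\left(-175 + 24 + 4 \cdot 64 + 14 + 16\right) - 7\right)^{2} = \left(\left(-175 + 24 + 256 + 14 + 16\right) - 7\right)^{2} = \left(135 - 7\right)^{2} = 128^{2} = 16384$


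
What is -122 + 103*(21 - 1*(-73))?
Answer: 9560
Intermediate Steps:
-122 + 103*(21 - 1*(-73)) = -122 + 103*(21 + 73) = -122 + 103*94 = -122 + 9682 = 9560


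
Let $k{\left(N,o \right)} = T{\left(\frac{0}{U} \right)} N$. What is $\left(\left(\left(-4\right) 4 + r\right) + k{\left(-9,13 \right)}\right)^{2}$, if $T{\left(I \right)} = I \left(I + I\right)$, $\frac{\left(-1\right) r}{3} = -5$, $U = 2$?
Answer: $1$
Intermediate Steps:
$r = 15$ ($r = \left(-3\right) \left(-5\right) = 15$)
$T{\left(I \right)} = 2 I^{2}$ ($T{\left(I \right)} = I 2 I = 2 I^{2}$)
$k{\left(N,o \right)} = 0$ ($k{\left(N,o \right)} = 2 \left(\frac{0}{2}\right)^{2} N = 2 \left(0 \cdot \frac{1}{2}\right)^{2} N = 2 \cdot 0^{2} N = 2 \cdot 0 N = 0 N = 0$)
$\left(\left(\left(-4\right) 4 + r\right) + k{\left(-9,13 \right)}\right)^{2} = \left(\left(\left(-4\right) 4 + 15\right) + 0\right)^{2} = \left(\left(-16 + 15\right) + 0\right)^{2} = \left(-1 + 0\right)^{2} = \left(-1\right)^{2} = 1$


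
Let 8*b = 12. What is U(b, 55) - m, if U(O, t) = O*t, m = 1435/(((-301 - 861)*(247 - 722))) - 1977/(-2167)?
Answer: 1394027519/17086795 ≈ 81.585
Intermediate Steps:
b = 3/2 (b = (⅛)*12 = 3/2 ≈ 1.5000)
m = 31266137/34173590 (m = 1435/((-1162*(-475))) - 1977*(-1/2167) = 1435/551950 + 1977/2167 = 1435*(1/551950) + 1977/2167 = 41/15770 + 1977/2167 = 31266137/34173590 ≈ 0.91492)
U(b, 55) - m = (3/2)*55 - 1*31266137/34173590 = 165/2 - 31266137/34173590 = 1394027519/17086795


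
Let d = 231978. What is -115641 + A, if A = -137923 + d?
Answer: -21586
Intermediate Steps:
A = 94055 (A = -137923 + 231978 = 94055)
-115641 + A = -115641 + 94055 = -21586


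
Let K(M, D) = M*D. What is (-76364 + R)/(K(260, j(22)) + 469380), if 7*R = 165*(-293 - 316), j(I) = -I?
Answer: -90719/463660 ≈ -0.19566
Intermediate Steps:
R = -14355 (R = (165*(-293 - 316))/7 = (165*(-609))/7 = (1/7)*(-100485) = -14355)
K(M, D) = D*M
(-76364 + R)/(K(260, j(22)) + 469380) = (-76364 - 14355)/(-1*22*260 + 469380) = -90719/(-22*260 + 469380) = -90719/(-5720 + 469380) = -90719/463660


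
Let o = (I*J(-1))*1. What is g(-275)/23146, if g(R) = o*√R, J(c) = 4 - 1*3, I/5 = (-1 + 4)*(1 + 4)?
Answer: 375*I*√11/23146 ≈ 0.053734*I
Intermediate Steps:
I = 75 (I = 5*((-1 + 4)*(1 + 4)) = 5*(3*5) = 5*15 = 75)
J(c) = 1 (J(c) = 4 - 3 = 1)
o = 75 (o = (75*1)*1 = 75*1 = 75)
g(R) = 75*√R
g(-275)/23146 = (75*√(-275))/23146 = (75*(5*I*√11))*(1/23146) = (375*I*√11)*(1/23146) = 375*I*√11/23146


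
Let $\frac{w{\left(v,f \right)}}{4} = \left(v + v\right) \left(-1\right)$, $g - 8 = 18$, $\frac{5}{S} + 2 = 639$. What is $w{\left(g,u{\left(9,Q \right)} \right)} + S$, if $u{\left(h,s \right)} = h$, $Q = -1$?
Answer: $- \frac{132491}{637} \approx -207.99$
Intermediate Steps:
$S = \frac{5}{637}$ ($S = \frac{5}{-2 + 639} = \frac{5}{637} \approx 0.0078493$)
$g = 26$ ($g = 8 + 18 = 26$)
$w{\left(v,f \right)} = - 8 v$ ($w{\left(v,f \right)} = 4 \left(v + v\right) \left(-1\right) = 4 \cdot 2 v \left(-1\right) = 4 \left(- 2 v\right) = - 8 v$)
$w{\left(g,u{\left(9,Q \right)} \right)} + S = \left(-8\right) 26 + \frac{5}{637} = -208 + \frac{5}{637} = - \frac{132491}{637}$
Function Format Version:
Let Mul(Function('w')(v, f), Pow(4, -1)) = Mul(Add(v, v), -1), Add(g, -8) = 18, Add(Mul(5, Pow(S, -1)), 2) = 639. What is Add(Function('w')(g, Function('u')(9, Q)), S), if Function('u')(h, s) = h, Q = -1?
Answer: Rational(-132491, 637) ≈ -207.99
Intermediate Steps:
S = Rational(5, 637) (S = Mul(5, Pow(Add(-2, 639), -1)) = Mul(5, Pow(637, -1)) = Mul(5, Rational(1, 637)) = Rational(5, 637) ≈ 0.0078493)
g = 26 (g = Add(8, 18) = 26)
Function('w')(v, f) = Mul(-8, v) (Function('w')(v, f) = Mul(4, Mul(Add(v, v), -1)) = Mul(4, Mul(Mul(2, v), -1)) = Mul(4, Mul(-2, v)) = Mul(-8, v))
Add(Function('w')(g, Function('u')(9, Q)), S) = Add(Mul(-8, 26), Rational(5, 637)) = Add(-208, Rational(5, 637)) = Rational(-132491, 637)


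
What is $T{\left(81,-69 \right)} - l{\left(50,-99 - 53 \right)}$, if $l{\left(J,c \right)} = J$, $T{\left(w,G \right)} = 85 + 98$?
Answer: $133$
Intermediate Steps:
$T{\left(w,G \right)} = 183$
$T{\left(81,-69 \right)} - l{\left(50,-99 - 53 \right)} = 183 - 50 = 133$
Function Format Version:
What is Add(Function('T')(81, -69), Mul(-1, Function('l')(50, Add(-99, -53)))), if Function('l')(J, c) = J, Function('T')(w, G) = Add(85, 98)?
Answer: 133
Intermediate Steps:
Function('T')(w, G) = 183
Add(Function('T')(81, -69), Mul(-1, Function('l')(50, Add(-99, -53)))) = Add(183, Mul(-1, 50)) = Add(183, -50) = 133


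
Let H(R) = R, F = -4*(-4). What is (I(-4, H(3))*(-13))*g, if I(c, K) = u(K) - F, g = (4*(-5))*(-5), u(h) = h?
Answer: 16900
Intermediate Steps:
g = 100 (g = -20*(-5) = 100)
F = 16
I(c, K) = -16 + K (I(c, K) = K - 1*16 = K - 16 = -16 + K)
(I(-4, H(3))*(-13))*g = ((-16 + 3)*(-13))*100 = -13*(-13)*100 = 169*100 = 16900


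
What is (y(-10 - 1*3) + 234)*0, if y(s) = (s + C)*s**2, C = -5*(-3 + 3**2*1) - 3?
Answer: 0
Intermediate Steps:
C = -33 (C = -5*(-3 + 9*1) - 3 = -5*(-3 + 9) - 3 = -5*6 - 3 = -30 - 3 = -33)
y(s) = s**2*(-33 + s) (y(s) = (s - 33)*s**2 = (-33 + s)*s**2 = s**2*(-33 + s))
(y(-10 - 1*3) + 234)*0 = ((-10 - 1*3)**2*(-33 + (-10 - 1*3)) + 234)*0 = ((-10 - 3)**2*(-33 + (-10 - 3)) + 234)*0 = ((-13)**2*(-33 - 13) + 234)*0 = (169*(-46) + 234)*0 = (-7774 + 234)*0 = -7540*0 = 0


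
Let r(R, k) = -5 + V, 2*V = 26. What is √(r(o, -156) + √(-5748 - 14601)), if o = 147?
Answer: √(8 + 3*I*√2261) ≈ 8.6855 + 8.212*I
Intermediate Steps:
V = 13 (V = (½)*26 = 13)
r(R, k) = 8 (r(R, k) = -5 + 13 = 8)
√(r(o, -156) + √(-5748 - 14601)) = √(8 + √(-5748 - 14601)) = √(8 + √(-20349)) = √(8 + 3*I*√2261)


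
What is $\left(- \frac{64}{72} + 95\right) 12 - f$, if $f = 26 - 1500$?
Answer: $\frac{7810}{3} \approx 2603.3$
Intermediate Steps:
$f = -1474$ ($f = 26 - 1500 = -1474$)
$\left(- \frac{64}{72} + 95\right) 12 - f = \left(- \frac{64}{72} + 95\right) 12 - -1474 = \left(\left(-64\right) \frac{1}{72} + 95\right) 12 + 1474 = \left(- \frac{8}{9} + 95\right) 12 + 1474 = \frac{847}{9} \cdot 12 + 1474 = \frac{3388}{3} + 1474 = \frac{7810}{3}$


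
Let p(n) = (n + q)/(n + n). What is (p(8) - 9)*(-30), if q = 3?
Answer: 1995/8 ≈ 249.38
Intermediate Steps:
p(n) = (3 + n)/(2*n) (p(n) = (n + 3)/(n + n) = (3 + n)/((2*n)) = (3 + n)*(1/(2*n)) = (3 + n)/(2*n))
(p(8) - 9)*(-30) = ((½)*(3 + 8)/8 - 9)*(-30) = ((½)*(⅛)*11 - 9)*(-30) = (11/16 - 9)*(-30) = -133/16*(-30) = 1995/8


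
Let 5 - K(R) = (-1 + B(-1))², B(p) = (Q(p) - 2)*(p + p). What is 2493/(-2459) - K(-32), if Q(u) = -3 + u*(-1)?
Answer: 105703/2459 ≈ 42.986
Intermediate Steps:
Q(u) = -3 - u
B(p) = 2*p*(-5 - p) (B(p) = ((-3 - p) - 2)*(p + p) = (-5 - p)*(2*p) = 2*p*(-5 - p))
K(R) = -44 (K(R) = 5 - (-1 - 2*(-1)*(5 - 1))² = 5 - (-1 - 2*(-1)*4)² = 5 - (-1 + 8)² = 5 - 1*7² = 5 - 1*49 = 5 - 49 = -44)
2493/(-2459) - K(-32) = 2493/(-2459) - 1*(-44) = 2493*(-1/2459) + 44 = -2493/2459 + 44 = 105703/2459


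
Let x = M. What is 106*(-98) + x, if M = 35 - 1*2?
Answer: -10355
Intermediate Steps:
M = 33 (M = 35 - 2 = 33)
x = 33
106*(-98) + x = 106*(-98) + 33 = -10388 + 33 = -10355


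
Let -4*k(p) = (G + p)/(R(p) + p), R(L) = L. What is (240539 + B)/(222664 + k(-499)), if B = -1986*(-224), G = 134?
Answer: 2736128776/888874323 ≈ 3.0782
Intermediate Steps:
B = 444864
k(p) = -(134 + p)/(8*p) (k(p) = -(134 + p)/(4*(p + p)) = -(134 + p)/(4*(2*p)) = -(134 + p)*1/(2*p)/4 = -(134 + p)/(8*p))
(240539 + B)/(222664 + k(-499)) = (240539 + 444864)/(222664 + (1/8)*(-134 - 1*(-499))/(-499)) = 685403/(222664 + (1/8)*(-1/499)*(-134 + 499)) = 685403/(222664 + (1/8)*(-1/499)*365) = 685403/(222664 - 365/3992) = 685403/(888874323/3992) = 685403*(3992/888874323) = 2736128776/888874323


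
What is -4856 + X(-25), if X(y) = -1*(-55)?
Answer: -4801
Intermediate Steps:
X(y) = 55
-4856 + X(-25) = -4856 + 55 = -4801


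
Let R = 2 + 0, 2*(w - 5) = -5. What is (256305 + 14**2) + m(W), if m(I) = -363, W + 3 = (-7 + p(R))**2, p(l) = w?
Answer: 256138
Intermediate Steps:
w = 5/2 (w = 5 + (1/2)*(-5) = 5 - 5/2 = 5/2 ≈ 2.5000)
R = 2
p(l) = 5/2
W = 69/4 (W = -3 + (-7 + 5/2)**2 = -3 + (-9/2)**2 = -3 + 81/4 = 69/4 ≈ 17.250)
(256305 + 14**2) + m(W) = (256305 + 14**2) - 363 = (256305 + 196) - 363 = 256501 - 363 = 256138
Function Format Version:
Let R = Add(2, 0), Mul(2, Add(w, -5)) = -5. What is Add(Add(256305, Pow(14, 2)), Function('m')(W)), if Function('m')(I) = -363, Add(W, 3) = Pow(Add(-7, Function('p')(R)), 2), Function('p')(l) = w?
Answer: 256138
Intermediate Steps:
w = Rational(5, 2) (w = Add(5, Mul(Rational(1, 2), -5)) = Add(5, Rational(-5, 2)) = Rational(5, 2) ≈ 2.5000)
R = 2
Function('p')(l) = Rational(5, 2)
W = Rational(69, 4) (W = Add(-3, Pow(Add(-7, Rational(5, 2)), 2)) = Add(-3, Pow(Rational(-9, 2), 2)) = Add(-3, Rational(81, 4)) = Rational(69, 4) ≈ 17.250)
Add(Add(256305, Pow(14, 2)), Function('m')(W)) = Add(Add(256305, Pow(14, 2)), -363) = Add(Add(256305, 196), -363) = Add(256501, -363) = 256138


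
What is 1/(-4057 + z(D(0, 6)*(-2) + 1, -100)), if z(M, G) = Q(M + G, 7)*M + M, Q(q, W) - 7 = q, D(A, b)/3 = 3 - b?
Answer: -1/5444 ≈ -0.00018369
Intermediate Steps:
D(A, b) = 9 - 3*b (D(A, b) = 3*(3 - b) = 9 - 3*b)
Q(q, W) = 7 + q
z(M, G) = M + M*(7 + G + M) (z(M, G) = (7 + (M + G))*M + M = (7 + (G + M))*M + M = (7 + G + M)*M + M = M*(7 + G + M) + M = M + M*(7 + G + M))
1/(-4057 + z(D(0, 6)*(-2) + 1, -100)) = 1/(-4057 + ((9 - 3*6)*(-2) + 1)*(8 - 100 + ((9 - 3*6)*(-2) + 1))) = 1/(-4057 + ((9 - 18)*(-2) + 1)*(8 - 100 + ((9 - 18)*(-2) + 1))) = 1/(-4057 + (-9*(-2) + 1)*(8 - 100 + (-9*(-2) + 1))) = 1/(-4057 + (18 + 1)*(8 - 100 + (18 + 1))) = 1/(-4057 + 19*(8 - 100 + 19)) = 1/(-4057 + 19*(-73)) = 1/(-4057 - 1387) = 1/(-5444) = -1/5444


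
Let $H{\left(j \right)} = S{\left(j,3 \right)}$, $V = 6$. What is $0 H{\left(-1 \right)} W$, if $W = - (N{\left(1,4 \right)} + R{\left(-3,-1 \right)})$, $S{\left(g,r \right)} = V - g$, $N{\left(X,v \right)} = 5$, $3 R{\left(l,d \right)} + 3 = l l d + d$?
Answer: $0$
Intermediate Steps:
$R{\left(l,d \right)} = -1 + \frac{d}{3} + \frac{d l^{2}}{3}$ ($R{\left(l,d \right)} = -1 + \frac{l l d + d}{3} = -1 + \frac{l^{2} d + d}{3} = -1 + \frac{d l^{2} + d}{3} = -1 + \frac{d + d l^{2}}{3} = -1 + \left(\frac{d}{3} + \frac{d l^{2}}{3}\right) = -1 + \frac{d}{3} + \frac{d l^{2}}{3}$)
$S{\left(g,r \right)} = 6 - g$
$W = - \frac{2}{3}$ ($W = - (5 + \left(-1 + \frac{1}{3} \left(-1\right) + \frac{1}{3} \left(-1\right) \left(-3\right)^{2}\right)) = - (5 - \left(\frac{4}{3} + 3\right)) = - (5 - \frac{13}{3}) = \left(-1\right) \frac{2}{3} = - \frac{2}{3} \approx -0.66667$)
$H{\left(j \right)} = 6 - j$
$0 H{\left(-1 \right)} W = 0 \left(6 - -1\right) \left(- \frac{2}{3}\right) = 0 \left(6 + 1\right) \left(- \frac{2}{3}\right) = 0 \cdot 7 \left(- \frac{2}{3}\right) = 0 \left(- \frac{2}{3}\right) = 0$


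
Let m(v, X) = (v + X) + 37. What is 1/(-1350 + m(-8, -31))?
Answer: -1/1352 ≈ -0.00073965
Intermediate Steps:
m(v, X) = 37 + X + v (m(v, X) = (X + v) + 37 = 37 + X + v)
1/(-1350 + m(-8, -31)) = 1/(-1350 + (37 - 31 - 8)) = 1/(-1350 - 2) = 1/(-1352) = -1/1352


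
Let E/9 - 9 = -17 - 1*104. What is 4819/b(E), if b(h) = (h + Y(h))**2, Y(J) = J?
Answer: 4819/4064256 ≈ 0.0011857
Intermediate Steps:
E = -1008 (E = 81 + 9*(-17 - 1*104) = 81 + 9*(-17 - 104) = 81 + 9*(-121) = 81 - 1089 = -1008)
b(h) = 4*h**2 (b(h) = (h + h)**2 = (2*h)**2 = 4*h**2)
4819/b(E) = 4819/((4*(-1008)**2)) = 4819/((4*1016064)) = 4819/4064256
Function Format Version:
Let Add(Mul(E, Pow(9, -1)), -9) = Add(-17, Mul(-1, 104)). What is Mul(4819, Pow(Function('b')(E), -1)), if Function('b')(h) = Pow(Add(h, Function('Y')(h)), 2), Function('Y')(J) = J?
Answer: Rational(4819, 4064256) ≈ 0.0011857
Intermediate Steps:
E = -1008 (E = Add(81, Mul(9, Add(-17, Mul(-1, 104)))) = Add(81, Mul(9, Add(-17, -104))) = Add(81, Mul(9, -121)) = Add(81, -1089) = -1008)
Function('b')(h) = Mul(4, Pow(h, 2)) (Function('b')(h) = Pow(Add(h, h), 2) = Pow(Mul(2, h), 2) = Mul(4, Pow(h, 2)))
Mul(4819, Pow(Function('b')(E), -1)) = Mul(4819, Pow(Mul(4, Pow(-1008, 2)), -1)) = Mul(4819, Pow(Mul(4, 1016064), -1)) = Mul(4819, Pow(4064256, -1)) = Mul(4819, Rational(1, 4064256)) = Rational(4819, 4064256)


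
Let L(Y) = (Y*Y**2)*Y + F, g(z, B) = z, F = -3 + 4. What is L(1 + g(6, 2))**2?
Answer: 5769604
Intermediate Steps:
F = 1
L(Y) = 1 + Y**4 (L(Y) = (Y*Y**2)*Y + 1 = Y**3*Y + 1 = Y**4 + 1 = 1 + Y**4)
L(1 + g(6, 2))**2 = (1 + (1 + 6)**4)**2 = (1 + 7**4)**2 = (1 + 2401)**2 = 2402**2 = 5769604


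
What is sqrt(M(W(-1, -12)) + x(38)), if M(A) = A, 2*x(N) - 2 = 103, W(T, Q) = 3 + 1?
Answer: sqrt(226)/2 ≈ 7.5166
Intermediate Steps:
W(T, Q) = 4
x(N) = 105/2 (x(N) = 1 + (1/2)*103 = 1 + 103/2 = 105/2)
sqrt(M(W(-1, -12)) + x(38)) = sqrt(4 + 105/2) = sqrt(113/2) = sqrt(226)/2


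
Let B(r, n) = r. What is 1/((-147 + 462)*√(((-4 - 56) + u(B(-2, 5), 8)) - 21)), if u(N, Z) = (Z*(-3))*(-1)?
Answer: -I*√57/17955 ≈ -0.00042049*I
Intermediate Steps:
u(N, Z) = 3*Z (u(N, Z) = -3*Z*(-1) = 3*Z)
1/((-147 + 462)*√(((-4 - 56) + u(B(-2, 5), 8)) - 21)) = 1/((-147 + 462)*√(((-4 - 56) + 3*8) - 21)) = 1/(315*√((-60 + 24) - 21)) = 1/(315*√(-36 - 21)) = 1/(315*√(-57)) = 1/(315*(I*√57)) = 1/(315*I*√57) = -I*√57/17955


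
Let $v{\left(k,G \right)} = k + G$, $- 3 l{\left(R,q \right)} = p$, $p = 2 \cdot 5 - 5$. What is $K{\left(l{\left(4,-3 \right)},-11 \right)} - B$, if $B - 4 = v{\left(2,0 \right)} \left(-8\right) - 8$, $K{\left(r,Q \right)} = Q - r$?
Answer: $\frac{32}{3} \approx 10.667$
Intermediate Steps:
$p = 5$ ($p = 10 - 5 = 5$)
$l{\left(R,q \right)} = - \frac{5}{3}$ ($l{\left(R,q \right)} = \left(- \frac{1}{3}\right) 5 = - \frac{5}{3}$)
$v{\left(k,G \right)} = G + k$
$B = -20$ ($B = 4 + \left(\left(0 + 2\right) \left(-8\right) - 8\right) = 4 + \left(2 \left(-8\right) - 8\right) = 4 - 24 = -20$)
$K{\left(l{\left(4,-3 \right)},-11 \right)} - B = \left(-11 - - \frac{5}{3}\right) - -20 = \left(-11 + \frac{5}{3}\right) + 20 = - \frac{28}{3} + 20 = \frac{32}{3}$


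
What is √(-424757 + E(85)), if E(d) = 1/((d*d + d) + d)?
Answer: I*√23228271913530/7395 ≈ 651.73*I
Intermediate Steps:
E(d) = 1/(d² + 2*d) (E(d) = 1/((d² + d) + d) = 1/((d + d²) + d) = 1/(d² + 2*d))
√(-424757 + E(85)) = √(-424757 + 1/(85*(2 + 85))) = √(-424757 + (1/85)/87) = √(-424757 + (1/85)*(1/87)) = √(-424757 + 1/7395) = √(-3141078014/7395) = I*√23228271913530/7395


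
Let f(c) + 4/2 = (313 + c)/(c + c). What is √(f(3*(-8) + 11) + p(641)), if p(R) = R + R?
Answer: √214370/13 ≈ 35.615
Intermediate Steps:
f(c) = -2 + (313 + c)/(2*c) (f(c) = -2 + (313 + c)/(c + c) = -2 + (313 + c)/((2*c)) = -2 + (313 + c)*(1/(2*c)) = -2 + (313 + c)/(2*c))
p(R) = 2*R
√(f(3*(-8) + 11) + p(641)) = √((313 - 3*(3*(-8) + 11))/(2*(3*(-8) + 11)) + 2*641) = √((313 - 3*(-24 + 11))/(2*(-24 + 11)) + 1282) = √((½)*(313 - 3*(-13))/(-13) + 1282) = √((½)*(-1/13)*(313 + 39) + 1282) = √((½)*(-1/13)*352 + 1282) = √(-176/13 + 1282) = √(16490/13) = √214370/13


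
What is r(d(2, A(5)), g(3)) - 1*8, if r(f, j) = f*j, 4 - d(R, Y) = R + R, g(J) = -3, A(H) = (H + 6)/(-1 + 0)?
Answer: -8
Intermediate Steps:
A(H) = -6 - H (A(H) = (6 + H)/(-1) = (6 + H)*(-1) = -6 - H)
d(R, Y) = 4 - 2*R (d(R, Y) = 4 - (R + R) = 4 - 2*R)
r(d(2, A(5)), g(3)) - 1*8 = (4 - 2*2)*(-3) - 1*8 = (4 - 4)*(-3) - 8 = 0*(-3) - 8 = 0 - 8 = -8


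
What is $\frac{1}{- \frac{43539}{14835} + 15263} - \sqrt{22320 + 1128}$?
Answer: $\frac{215}{3280914} - 2 \sqrt{5862} \approx -153.13$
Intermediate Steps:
$\frac{1}{- \frac{43539}{14835} + 15263} - \sqrt{22320 + 1128} = \frac{1}{\left(-43539\right) \frac{1}{14835} + 15263} - \sqrt{23448} = \frac{1}{- \frac{631}{215} + 15263} - 2 \sqrt{5862} = \frac{1}{\frac{3280914}{215}} - 2 \sqrt{5862} = \frac{215}{3280914} - 2 \sqrt{5862}$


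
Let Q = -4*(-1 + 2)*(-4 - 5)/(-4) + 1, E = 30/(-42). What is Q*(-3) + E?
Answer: 163/7 ≈ 23.286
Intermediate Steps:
E = -5/7 (E = 30*(-1/42) = -5/7 ≈ -0.71429)
Q = -8 (Q = -4*1*(-9)*(-1)/4 + 1 = -(-36)*(-1)/4 + 1 = -4*9/4 + 1 = -9 + 1 = -8)
Q*(-3) + E = -8*(-3) - 5/7 = 24 - 5/7 = 163/7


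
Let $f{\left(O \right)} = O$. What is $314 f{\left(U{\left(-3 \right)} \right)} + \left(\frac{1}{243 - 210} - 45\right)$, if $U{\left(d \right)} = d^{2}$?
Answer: $\frac{91774}{33} \approx 2781.0$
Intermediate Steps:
$314 f{\left(U{\left(-3 \right)} \right)} + \left(\frac{1}{243 - 210} - 45\right) = 314 \left(-3\right)^{2} + \left(\frac{1}{243 - 210} - 45\right) = 314 \cdot 9 - \left(45 - \frac{1}{33}\right) = 2826 + \left(\frac{1}{33} - 45\right) = 2826 - \frac{1484}{33} = \frac{91774}{33}$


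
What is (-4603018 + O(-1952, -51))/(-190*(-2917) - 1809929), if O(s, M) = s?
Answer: 4604970/1255699 ≈ 3.6673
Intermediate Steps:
(-4603018 + O(-1952, -51))/(-190*(-2917) - 1809929) = (-4603018 - 1952)/(-190*(-2917) - 1809929) = -4604970/(554230 - 1809929) = -4604970/(-1255699) = -4604970*(-1/1255699) = 4604970/1255699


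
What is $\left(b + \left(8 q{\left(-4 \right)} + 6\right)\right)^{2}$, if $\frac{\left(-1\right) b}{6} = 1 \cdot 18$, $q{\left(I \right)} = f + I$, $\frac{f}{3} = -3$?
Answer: $42436$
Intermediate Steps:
$f = -9$ ($f = 3 \left(-3\right) = -9$)
$q{\left(I \right)} = -9 + I$
$b = -108$ ($b = - 6 \cdot 1 \cdot 18 = \left(-6\right) 18 = -108$)
$\left(b + \left(8 q{\left(-4 \right)} + 6\right)\right)^{2} = \left(-108 + \left(8 \left(-9 - 4\right) + 6\right)\right)^{2} = \left(-108 + \left(8 \left(-13\right) + 6\right)\right)^{2} = \left(-108 + \left(-104 + 6\right)\right)^{2} = \left(-108 - 98\right)^{2} = \left(-206\right)^{2} = 42436$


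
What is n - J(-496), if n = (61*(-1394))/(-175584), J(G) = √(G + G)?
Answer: 42517/87792 - 4*I*√62 ≈ 0.48429 - 31.496*I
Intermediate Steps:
J(G) = √2*√G (J(G) = √(2*G) = √2*√G)
n = 42517/87792 (n = -85034*(-1/175584) = 42517/87792 ≈ 0.48429)
n - J(-496) = 42517/87792 - √2*√(-496) = 42517/87792 - √2*4*I*√31 = 42517/87792 - 4*I*√62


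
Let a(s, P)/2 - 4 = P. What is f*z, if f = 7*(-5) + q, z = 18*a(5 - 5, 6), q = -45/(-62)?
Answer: -382500/31 ≈ -12339.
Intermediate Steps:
a(s, P) = 8 + 2*P
q = 45/62 (q = -45*(-1/62) = 45/62 ≈ 0.72581)
z = 360 (z = 18*(8 + 2*6) = 18*(8 + 12) = 18*20 = 360)
f = -2125/62 (f = 7*(-5) + 45/62 = -35 + 45/62 = -2125/62 ≈ -34.274)
f*z = -2125/62*360 = -382500/31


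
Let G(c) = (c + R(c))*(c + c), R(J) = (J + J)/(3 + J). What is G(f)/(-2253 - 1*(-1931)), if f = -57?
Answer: -9386/483 ≈ -19.433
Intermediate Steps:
R(J) = 2*J/(3 + J) (R(J) = (2*J)/(3 + J) = 2*J/(3 + J))
G(c) = 2*c*(c + 2*c/(3 + c)) (G(c) = (c + 2*c/(3 + c))*(c + c) = (c + 2*c/(3 + c))*(2*c) = 2*c*(c + 2*c/(3 + c)))
G(f)/(-2253 - 1*(-1931)) = (2*(-57)²*(5 - 57)/(3 - 57))/(-2253 - 1*(-1931)) = (2*3249*(-52)/(-54))/(-2253 + 1931) = (2*3249*(-1/54)*(-52))/(-322) = (18772/3)*(-1/322) = -9386/483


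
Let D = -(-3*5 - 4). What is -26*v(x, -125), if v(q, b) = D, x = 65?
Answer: -494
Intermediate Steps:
D = 19 (D = -(-15 - 4) = -1*(-19) = 19)
v(q, b) = 19
-26*v(x, -125) = -26*19 = -494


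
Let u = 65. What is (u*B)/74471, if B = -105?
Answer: -6825/74471 ≈ -0.091646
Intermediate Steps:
(u*B)/74471 = (65*(-105))/74471 = -6825*1/74471 = -6825/74471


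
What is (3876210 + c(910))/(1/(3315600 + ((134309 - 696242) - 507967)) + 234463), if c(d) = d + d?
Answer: 8708891971000/526533559101 ≈ 16.540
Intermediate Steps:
c(d) = 2*d
(3876210 + c(910))/(1/(3315600 + ((134309 - 696242) - 507967)) + 234463) = (3876210 + 2*910)/(1/(3315600 + ((134309 - 696242) - 507967)) + 234463) = (3876210 + 1820)/(1/(3315600 + (-561933 - 507967)) + 234463) = 3878030/(1/(3315600 - 1069900) + 234463) = 3878030/(1/2245700 + 234463) = 3878030/(526533559101/2245700) = 3878030*(2245700/526533559101) = 8708891971000/526533559101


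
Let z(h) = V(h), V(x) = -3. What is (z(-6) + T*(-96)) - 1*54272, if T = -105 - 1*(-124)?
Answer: -56099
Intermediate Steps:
z(h) = -3
T = 19 (T = -105 + 124 = 19)
(z(-6) + T*(-96)) - 1*54272 = (-3 + 19*(-96)) - 1*54272 = (-3 - 1824) - 54272 = -1827 - 54272 = -56099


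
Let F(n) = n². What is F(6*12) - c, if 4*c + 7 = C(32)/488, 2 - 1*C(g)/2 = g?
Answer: 2530661/488 ≈ 5185.8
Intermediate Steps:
C(g) = 4 - 2*g
c = -869/488 (c = -7/4 + ((4 - 2*32)/488)/4 = -7/4 + ((4 - 64)*(1/488))/4 = -7/4 + (-60*1/488)/4 = -7/4 + (¼)*(-15/122) = -7/4 - 15/488 = -869/488 ≈ -1.7807)
F(6*12) - c = (6*12)² - 1*(-869/488) = 72² + 869/488 = 5184 + 869/488 = 2530661/488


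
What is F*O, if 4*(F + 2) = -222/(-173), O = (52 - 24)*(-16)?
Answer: 130144/173 ≈ 752.28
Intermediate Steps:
O = -448 (O = 28*(-16) = -448)
F = -581/346 (F = -2 + (-222/(-173))/4 = -2 + (-222*(-1/173))/4 = -2 + (1/4)*(222/173) = -2 + 111/346 = -581/346 ≈ -1.6792)
F*O = -581/346*(-448) = 130144/173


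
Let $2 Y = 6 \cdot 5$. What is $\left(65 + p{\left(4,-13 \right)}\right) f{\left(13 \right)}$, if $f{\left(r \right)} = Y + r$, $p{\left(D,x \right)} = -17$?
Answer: $1344$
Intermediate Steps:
$Y = 15$ ($Y = \frac{6 \cdot 5}{2} = \frac{1}{2} \cdot 30 = 15$)
$f{\left(r \right)} = 15 + r$
$\left(65 + p{\left(4,-13 \right)}\right) f{\left(13 \right)} = \left(65 - 17\right) \left(15 + 13\right) = 48 \cdot 28 = 1344$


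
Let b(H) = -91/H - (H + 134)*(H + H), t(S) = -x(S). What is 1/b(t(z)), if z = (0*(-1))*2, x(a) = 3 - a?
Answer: 3/2449 ≈ 0.0012250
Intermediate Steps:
z = 0 (z = 0*2 = 0)
t(S) = -3 + S (t(S) = -(3 - S) = -3 + S)
b(H) = -91/H - 2*H*(134 + H) (b(H) = -91/H - (134 + H)*2*H = -91/H - 2*H*(134 + H))
1/b(t(z)) = 1/((-91 + 2*(-3 + 0)²*(-134 - (-3 + 0)))/(-3 + 0)) = 1/((-91 + 2*(-3)²*(-134 - 1*(-3)))/(-3)) = 1/(-(-91 + 2*9*(-134 + 3))/3) = 1/(-(-91 + 2*9*(-131))/3) = 1/(-(-91 - 2358)/3) = 1/(-⅓*(-2449)) = 1/(2449/3) = 3/2449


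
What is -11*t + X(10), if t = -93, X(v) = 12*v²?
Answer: 2223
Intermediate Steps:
-11*t + X(10) = -11*(-93) + 12*10² = 1023 + 12*100 = 1023 + 1200 = 2223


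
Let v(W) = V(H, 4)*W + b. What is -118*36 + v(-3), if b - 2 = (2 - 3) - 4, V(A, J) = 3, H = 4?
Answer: -4260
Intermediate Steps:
b = -3 (b = 2 + ((2 - 3) - 4) = 2 + (-1 - 4) = 2 - 5 = -3)
v(W) = -3 + 3*W (v(W) = 3*W - 3 = -3 + 3*W)
-118*36 + v(-3) = -118*36 + (-3 + 3*(-3)) = -4248 + (-3 - 9) = -4248 - 12 = -4260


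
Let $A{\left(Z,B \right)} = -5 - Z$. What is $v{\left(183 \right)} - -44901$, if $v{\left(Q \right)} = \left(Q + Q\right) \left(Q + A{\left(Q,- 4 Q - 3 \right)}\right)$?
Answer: $43071$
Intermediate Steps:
$v{\left(Q \right)} = - 10 Q$ ($v{\left(Q \right)} = \left(Q + Q\right) \left(Q - \left(5 + Q\right)\right) = 2 Q \left(-5\right) = - 10 Q$)
$v{\left(183 \right)} - -44901 = \left(-10\right) 183 - -44901 = -1830 + 44901 = 43071$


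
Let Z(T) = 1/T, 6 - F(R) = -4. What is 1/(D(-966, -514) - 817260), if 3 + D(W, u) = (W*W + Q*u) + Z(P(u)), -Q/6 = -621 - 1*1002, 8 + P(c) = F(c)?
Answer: -2/9778877 ≈ -2.0452e-7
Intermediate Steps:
F(R) = 10 (F(R) = 6 - 1*(-4) = 6 + 4 = 10)
P(c) = 2 (P(c) = -8 + 10 = 2)
Q = 9738 (Q = -6*(-621 - 1*1002) = -6*(-621 - 1002) = -6*(-1623) = 9738)
D(W, u) = -5/2 + W² + 9738*u (D(W, u) = -3 + ((W*W + 9738*u) + 1/2) = -3 + ((W² + 9738*u) + ½) = -3 + (½ + W² + 9738*u) = -5/2 + W² + 9738*u)
1/(D(-966, -514) - 817260) = 1/((-5/2 + (-966)² + 9738*(-514)) - 817260) = 1/((-5/2 + 933156 - 5005332) - 817260) = 1/(-8144357/2 - 817260) = 1/(-9778877/2) = -2/9778877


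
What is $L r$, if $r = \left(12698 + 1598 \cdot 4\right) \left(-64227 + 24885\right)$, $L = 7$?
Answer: $-5257271460$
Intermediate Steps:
$r = -751038780$ ($r = \left(12698 + 6392\right) \left(-39342\right) = 19090 \left(-39342\right) = -751038780$)
$L r = 7 \left(-751038780\right) = -5257271460$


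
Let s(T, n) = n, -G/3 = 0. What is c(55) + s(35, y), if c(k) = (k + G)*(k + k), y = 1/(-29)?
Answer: 175449/29 ≈ 6050.0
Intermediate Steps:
G = 0 (G = -3*0 = 0)
y = -1/29 ≈ -0.034483
c(k) = 2*k² (c(k) = (k + 0)*(k + k) = k*(2*k) = 2*k²)
c(55) + s(35, y) = 2*55² - 1/29 = 2*3025 - 1/29 = 6050 - 1/29 = 175449/29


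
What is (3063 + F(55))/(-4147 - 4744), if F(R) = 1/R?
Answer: -168466/489005 ≈ -0.34451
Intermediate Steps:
(3063 + F(55))/(-4147 - 4744) = (3063 + 1/55)/(-4147 - 4744) = (3063 + 1/55)/(-8891) = (168466/55)*(-1/8891) = -168466/489005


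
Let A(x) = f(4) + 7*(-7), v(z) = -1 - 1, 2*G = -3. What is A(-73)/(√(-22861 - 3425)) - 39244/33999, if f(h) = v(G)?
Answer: -39244/33999 + 17*I*√26286/8762 ≈ -1.1543 + 0.31456*I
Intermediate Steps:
G = -3/2 (G = (½)*(-3) = -3/2 ≈ -1.5000)
v(z) = -2
f(h) = -2
A(x) = -51 (A(x) = -2 + 7*(-7) = -2 - 49 = -51)
A(-73)/(√(-22861 - 3425)) - 39244/33999 = -51/√(-22861 - 3425) - 39244/33999 = -51*(-I*√26286/26286) - 39244*1/33999 = -51*(-I*√26286/26286) - 39244/33999 = -(-17)*I*√26286/8762 - 39244/33999 = 17*I*√26286/8762 - 39244/33999 = -39244/33999 + 17*I*√26286/8762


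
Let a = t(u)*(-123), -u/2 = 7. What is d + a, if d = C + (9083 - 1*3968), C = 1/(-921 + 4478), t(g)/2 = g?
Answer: 30444364/3557 ≈ 8559.0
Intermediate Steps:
u = -14 (u = -2*7 = -14)
t(g) = 2*g
C = 1/3557 ≈ 0.00028114
d = 18194056/3557 (d = 1/3557 + (9083 - 1*3968) = 1/3557 + (9083 - 3968) = 1/3557 + 5115 = 18194056/3557 ≈ 5115.0)
a = 3444 (a = (2*(-14))*(-123) = -28*(-123) = 3444)
d + a = 18194056/3557 + 3444 = 30444364/3557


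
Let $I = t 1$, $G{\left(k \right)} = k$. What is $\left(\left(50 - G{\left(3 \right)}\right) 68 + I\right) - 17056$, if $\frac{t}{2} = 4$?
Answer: $-13852$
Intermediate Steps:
$t = 8$ ($t = 2 \cdot 4 = 8$)
$I = 8$ ($I = 8 \cdot 1 = 8$)
$\left(\left(50 - G{\left(3 \right)}\right) 68 + I\right) - 17056 = \left(\left(50 - 3\right) 68 + 8\right) - 17056 = \left(47 \cdot 68 + 8\right) - 17056 = \left(3196 + 8\right) - 17056 = 3204 - 17056 = -13852$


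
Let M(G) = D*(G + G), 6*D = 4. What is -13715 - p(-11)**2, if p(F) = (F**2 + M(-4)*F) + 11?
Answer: -450619/9 ≈ -50069.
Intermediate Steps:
D = 2/3 (D = (1/6)*4 = 2/3 ≈ 0.66667)
M(G) = 4*G/3 (M(G) = 2*(G + G)/3 = 2*(2*G)/3 = 4*G/3)
p(F) = 11 + F**2 - 16*F/3 (p(F) = (F**2 + ((4/3)*(-4))*F) + 11 = (F**2 - 16*F/3) + 11 = 11 + F**2 - 16*F/3)
-13715 - p(-11)**2 = -13715 - (11 + (-11)**2 - 16/3*(-11))**2 = -13715 - (11 + 121 + 176/3)**2 = -13715 - (572/3)**2 = -13715 - 1*327184/9 = -13715 - 327184/9 = -450619/9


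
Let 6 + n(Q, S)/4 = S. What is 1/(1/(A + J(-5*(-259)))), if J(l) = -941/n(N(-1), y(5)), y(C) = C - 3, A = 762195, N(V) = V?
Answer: 12196061/16 ≈ 7.6225e+5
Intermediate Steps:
y(C) = -3 + C
n(Q, S) = -24 + 4*S
J(l) = 941/16 (J(l) = -941/(-24 + 4*(-3 + 5)) = -941/(-24 + 4*2) = -941/(-24 + 8) = -941/(-16) = -941*(-1/16) = 941/16)
1/(1/(A + J(-5*(-259)))) = 1/(1/(762195 + 941/16)) = 1/(1/(12196061/16)) = 1/(16/12196061) = 12196061/16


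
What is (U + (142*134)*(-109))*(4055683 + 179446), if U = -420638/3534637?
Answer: -31047821160347479298/3534637 ≈ -8.7839e+12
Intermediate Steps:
U = -420638/3534637 (U = -420638*1/3534637 = -420638/3534637 ≈ -0.11900)
(U + (142*134)*(-109))*(4055683 + 179446) = (-420638/3534637 + (142*134)*(-109))*(4055683 + 179446) = (-420638/3534637 + 19028*(-109))*4235129 = (-420638/3534637 - 2074052)*4235129 = -7331021359762/3534637*4235129 = -31047821160347479298/3534637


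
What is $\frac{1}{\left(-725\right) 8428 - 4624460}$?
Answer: $- \frac{1}{10734760} \approx -9.3155 \cdot 10^{-8}$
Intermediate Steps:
$\frac{1}{\left(-725\right) 8428 - 4624460} = \frac{1}{-6110300 - 4624460} = \frac{1}{-10734760} = - \frac{1}{10734760}$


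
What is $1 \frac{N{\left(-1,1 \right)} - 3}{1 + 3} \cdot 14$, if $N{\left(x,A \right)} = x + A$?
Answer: $- \frac{21}{2} \approx -10.5$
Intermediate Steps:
$N{\left(x,A \right)} = A + x$
$1 \frac{N{\left(-1,1 \right)} - 3}{1 + 3} \cdot 14 = 1 \frac{\left(1 - 1\right) - 3}{1 + 3} \cdot 14 = 1 \frac{0 - 3}{4} \cdot 14 = 1 \left(\left(-3\right) \frac{1}{4}\right) 14 = 1 \left(- \frac{3}{4}\right) 14 = \left(- \frac{3}{4}\right) 14 = - \frac{21}{2}$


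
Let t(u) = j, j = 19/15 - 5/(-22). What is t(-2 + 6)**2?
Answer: 243049/108900 ≈ 2.2319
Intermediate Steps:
j = 493/330 (j = 19*(1/15) - 5*(-1/22) = 19/15 + 5/22 = 493/330 ≈ 1.4939)
t(u) = 493/330
t(-2 + 6)**2 = (493/330)**2 = 243049/108900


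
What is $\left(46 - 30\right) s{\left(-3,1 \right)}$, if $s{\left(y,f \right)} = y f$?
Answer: $-48$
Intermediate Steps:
$s{\left(y,f \right)} = f y$
$\left(46 - 30\right) s{\left(-3,1 \right)} = \left(46 - 30\right) 1 \left(-3\right) = 16 \left(-3\right) = -48$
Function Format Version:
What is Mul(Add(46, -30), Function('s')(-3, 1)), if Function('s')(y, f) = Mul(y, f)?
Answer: -48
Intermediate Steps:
Function('s')(y, f) = Mul(f, y)
Mul(Add(46, -30), Function('s')(-3, 1)) = Mul(Add(46, -30), Mul(1, -3)) = Mul(16, -3) = -48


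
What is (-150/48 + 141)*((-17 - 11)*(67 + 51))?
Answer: -455539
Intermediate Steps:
(-150/48 + 141)*((-17 - 11)*(67 + 51)) = (-150*1/48 + 141)*(-28*118) = (-25/8 + 141)*(-3304) = (1103/8)*(-3304) = -455539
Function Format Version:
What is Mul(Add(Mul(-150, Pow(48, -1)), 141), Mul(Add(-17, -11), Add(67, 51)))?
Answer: -455539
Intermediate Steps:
Mul(Add(Mul(-150, Pow(48, -1)), 141), Mul(Add(-17, -11), Add(67, 51))) = Mul(Add(Mul(-150, Rational(1, 48)), 141), Mul(-28, 118)) = Mul(Add(Rational(-25, 8), 141), -3304) = Mul(Rational(1103, 8), -3304) = -455539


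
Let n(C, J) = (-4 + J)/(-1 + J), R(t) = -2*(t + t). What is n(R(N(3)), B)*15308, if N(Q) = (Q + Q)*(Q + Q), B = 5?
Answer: 3827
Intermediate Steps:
N(Q) = 4*Q² (N(Q) = (2*Q)*(2*Q) = 4*Q²)
R(t) = -4*t
n(C, J) = (-4 + J)/(-1 + J)
n(R(N(3)), B)*15308 = ((-4 + 5)/(-1 + 5))*15308 = (1/4)*15308 = ((¼)*1)*15308 = (¼)*15308 = 3827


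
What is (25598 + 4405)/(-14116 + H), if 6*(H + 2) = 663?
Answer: -60006/28015 ≈ -2.1419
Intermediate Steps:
H = 217/2 (H = -2 + (1/6)*663 = -2 + 221/2 = 217/2 ≈ 108.50)
(25598 + 4405)/(-14116 + H) = (25598 + 4405)/(-14116 + 217/2) = 30003/(-28015/2) = 30003*(-2/28015) = -60006/28015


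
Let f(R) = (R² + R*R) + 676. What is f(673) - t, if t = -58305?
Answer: 964839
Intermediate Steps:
f(R) = 676 + 2*R² (f(R) = (R² + R²) + 676 = 2*R² + 676 = 676 + 2*R²)
f(673) - t = (676 + 2*673²) - 1*(-58305) = (676 + 2*452929) + 58305 = (676 + 905858) + 58305 = 906534 + 58305 = 964839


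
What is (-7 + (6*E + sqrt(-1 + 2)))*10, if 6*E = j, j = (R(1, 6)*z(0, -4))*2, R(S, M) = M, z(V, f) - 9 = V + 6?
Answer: 1740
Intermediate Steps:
z(V, f) = 15 + V (z(V, f) = 9 + (V + 6) = 9 + (6 + V) = 15 + V)
j = 180 (j = (6*(15 + 0))*2 = (6*15)*2 = 90*2 = 180)
E = 30 (E = (1/6)*180 = 30)
(-7 + (6*E + sqrt(-1 + 2)))*10 = (-7 + (6*30 + sqrt(-1 + 2)))*10 = (-7 + (180 + sqrt(1)))*10 = (-7 + (180 + 1))*10 = (-7 + 181)*10 = 174*10 = 1740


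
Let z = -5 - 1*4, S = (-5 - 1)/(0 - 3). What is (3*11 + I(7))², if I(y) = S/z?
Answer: 87025/81 ≈ 1074.4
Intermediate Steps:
S = 2 (S = -6/(-3) = -6*(-⅓) = 2)
z = -9 (z = -5 - 4 = -9)
I(y) = -2/9 (I(y) = 2/(-9) = 2*(-⅑) = -2/9)
(3*11 + I(7))² = (3*11 - 2/9)² = (33 - 2/9)² = (295/9)² = 87025/81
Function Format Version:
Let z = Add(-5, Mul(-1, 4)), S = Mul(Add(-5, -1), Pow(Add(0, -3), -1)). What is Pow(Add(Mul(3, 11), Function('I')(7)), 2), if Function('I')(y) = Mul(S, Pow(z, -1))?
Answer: Rational(87025, 81) ≈ 1074.4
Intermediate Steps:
S = 2 (S = Mul(-6, Pow(-3, -1)) = Mul(-6, Rational(-1, 3)) = 2)
z = -9 (z = Add(-5, -4) = -9)
Function('I')(y) = Rational(-2, 9) (Function('I')(y) = Mul(2, Pow(-9, -1)) = Mul(2, Rational(-1, 9)) = Rational(-2, 9))
Pow(Add(Mul(3, 11), Function('I')(7)), 2) = Pow(Add(Mul(3, 11), Rational(-2, 9)), 2) = Pow(Add(33, Rational(-2, 9)), 2) = Pow(Rational(295, 9), 2) = Rational(87025, 81)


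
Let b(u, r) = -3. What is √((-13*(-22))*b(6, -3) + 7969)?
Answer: √7111 ≈ 84.327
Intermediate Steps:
√((-13*(-22))*b(6, -3) + 7969) = √(-13*(-22)*(-3) + 7969) = √(286*(-3) + 7969) = √(-858 + 7969) = √7111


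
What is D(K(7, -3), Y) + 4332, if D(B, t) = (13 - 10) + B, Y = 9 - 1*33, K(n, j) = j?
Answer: 4332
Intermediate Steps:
Y = -24 (Y = 9 - 33 = -24)
D(B, t) = 3 + B
D(K(7, -3), Y) + 4332 = (3 - 3) + 4332 = 0 + 4332 = 4332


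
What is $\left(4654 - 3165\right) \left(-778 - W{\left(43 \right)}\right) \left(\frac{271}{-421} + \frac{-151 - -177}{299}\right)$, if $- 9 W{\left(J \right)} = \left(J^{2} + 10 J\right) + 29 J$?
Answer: $\frac{3100282636}{9683} \approx 3.2018 \cdot 10^{5}$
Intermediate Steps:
$W{\left(J \right)} = - \frac{13 J}{3} - \frac{J^{2}}{9}$ ($W{\left(J \right)} = - \frac{\left(J^{2} + 10 J\right) + 29 J}{9} = - \frac{J^{2} + 39 J}{9} = - \frac{13 J}{3} - \frac{J^{2}}{9}$)
$\left(4654 - 3165\right) \left(-778 - W{\left(43 \right)}\right) \left(\frac{271}{-421} + \frac{-151 - -177}{299}\right) = \left(4654 - 3165\right) \left(-778 - \left(- \frac{1}{9}\right) 43 \left(39 + 43\right)\right) \left(\frac{271}{-421} + \frac{-151 - -177}{299}\right) = 1489 \left(-778 - \left(- \frac{1}{9}\right) 43 \cdot 82\right) \left(271 \left(- \frac{1}{421}\right) + \left(-151 + 177\right) \frac{1}{299}\right) = 1489 \left(-778 - - \frac{3526}{9}\right) \left(- \frac{271}{421} + 26 \cdot \frac{1}{299}\right) = 1489 \left(-778 + \frac{3526}{9}\right) \left(- \frac{271}{421} + \frac{2}{23}\right) = 1489 \left(- \frac{3476}{9}\right) \left(- \frac{5391}{9683}\right) = \left(- \frac{5175764}{9}\right) \left(- \frac{5391}{9683}\right) = \frac{3100282636}{9683}$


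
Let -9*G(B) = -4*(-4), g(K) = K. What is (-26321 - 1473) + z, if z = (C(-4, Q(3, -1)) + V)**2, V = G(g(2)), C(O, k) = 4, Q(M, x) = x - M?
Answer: -2250914/81 ≈ -27789.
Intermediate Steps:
G(B) = -16/9 (G(B) = -(-4)*(-4)/9 = -1/9*16 = -16/9)
V = -16/9 ≈ -1.7778
z = 400/81 (z = (4 - 16/9)**2 = (20/9)**2 = 400/81 ≈ 4.9383)
(-26321 - 1473) + z = (-26321 - 1473) + 400/81 = -27794 + 400/81 = -2250914/81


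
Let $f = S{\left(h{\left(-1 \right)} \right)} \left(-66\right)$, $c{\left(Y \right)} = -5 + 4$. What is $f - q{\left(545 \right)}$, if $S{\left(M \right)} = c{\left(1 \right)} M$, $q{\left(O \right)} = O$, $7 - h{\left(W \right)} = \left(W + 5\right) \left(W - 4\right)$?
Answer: $1237$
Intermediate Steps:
$c{\left(Y \right)} = -1$
$h{\left(W \right)} = 7 - \left(-4 + W\right) \left(5 + W\right)$ ($h{\left(W \right)} = 7 - \left(W + 5\right) \left(W - 4\right) = 7 - \left(5 + W\right) \left(-4 + W\right) = 7 - \left(-4 + W\right) \left(5 + W\right)$)
$S{\left(M \right)} = - M$
$f = 1782$ ($f = - (27 - -1 - \left(-1\right)^{2}) \left(-66\right) = - (27 + 1 - 1) \left(-66\right) = \left(-1\right) 27 \left(-66\right) = \left(-27\right) \left(-66\right) = 1782$)
$f - q{\left(545 \right)} = 1782 - 545 = 1237$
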